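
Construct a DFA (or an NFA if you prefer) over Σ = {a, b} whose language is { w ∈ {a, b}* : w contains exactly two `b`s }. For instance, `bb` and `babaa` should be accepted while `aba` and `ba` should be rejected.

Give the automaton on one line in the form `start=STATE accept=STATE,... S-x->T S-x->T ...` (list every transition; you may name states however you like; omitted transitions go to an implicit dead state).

Count `b`s, saturating at 3: states S0 through S2 mean 0 through 2 `b`s seen; S3 means more than 2. Each `b` increments (capped at S3); other symbols loop. Accept from {S2}.
With 4 states:
        a   b  
>  S0   S0  S1 
   S1   S1  S2 
 * S2   S2  S3 
   S3   S3  S3 
(> = start, * = accepting)

start=S0 accept=S2 S0-a->S0 S0-b->S1 S1-a->S1 S1-b->S2 S2-a->S2 S2-b->S3 S3-a->S3 S3-b->S3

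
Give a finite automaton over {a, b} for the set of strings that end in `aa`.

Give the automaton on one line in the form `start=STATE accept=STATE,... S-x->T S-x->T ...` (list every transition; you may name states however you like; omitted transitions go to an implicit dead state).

start=q0 accept=q2 q0-a->q1 q0-b->q0 q1-a->q2 q1-b->q0 q2-a->q2 q2-b->q0

Remember how much of `aa` the current input suffix matches. State q0 means no match yet; q1 means the last symbol is `a`; q2 means the last 2 symbols are `aa`. Only q2 accepts. On a mismatch, fall back to the longest proper suffix that is still a prefix of `aa`.
        a   b  
>  q0   q1  q0 
   q1   q2  q0 
 * q2   q2  q0 
(> = start, * = accepting)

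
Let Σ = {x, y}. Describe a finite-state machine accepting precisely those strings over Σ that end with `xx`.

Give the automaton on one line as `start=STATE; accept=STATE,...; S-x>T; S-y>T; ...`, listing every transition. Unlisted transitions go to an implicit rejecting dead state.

Let each state record the length of the longest suffix of the input read so far that is also a prefix of `xx`. s1 means the last symbol is `x`; s2 means the last 2 symbols are `xx`. Accept only at s2, where the string currently ends in `xx`.
3 states suffice.
        x   y  
>  s0   s1  s0 
   s1   s2  s0 
 * s2   s2  s0 
(> = start, * = accepting)

start=s0; accept=s2; s0-x>s1; s0-y>s0; s1-x>s2; s1-y>s0; s2-x>s2; s2-y>s0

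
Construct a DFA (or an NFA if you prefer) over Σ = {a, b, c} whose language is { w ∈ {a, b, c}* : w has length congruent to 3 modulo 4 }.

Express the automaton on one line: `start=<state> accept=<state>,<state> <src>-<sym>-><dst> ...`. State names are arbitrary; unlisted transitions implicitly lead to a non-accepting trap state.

Count input length modulo 4: every symbol advances one step around the cycle q0 → q1 → q2 → q3 → q0. Accept at q3.
        a   b   c  
>  q0   q1  q1  q1 
   q1   q2  q2  q2 
   q2   q3  q3  q3 
 * q3   q0  q0  q0 
(> = start, * = accepting)

start=q0 accept=q3 q0-a->q1 q0-b->q1 q0-c->q1 q1-a->q2 q1-b->q2 q1-c->q2 q2-a->q3 q2-b->q3 q2-c->q3 q3-a->q0 q3-b->q0 q3-c->q0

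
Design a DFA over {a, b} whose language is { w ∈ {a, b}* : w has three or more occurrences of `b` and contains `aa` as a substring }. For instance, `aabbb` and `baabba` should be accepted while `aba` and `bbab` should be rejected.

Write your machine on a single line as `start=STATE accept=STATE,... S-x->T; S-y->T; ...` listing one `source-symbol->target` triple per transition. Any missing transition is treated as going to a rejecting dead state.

start=S0; accept=S11; S0-a->S1; S0-b->S2; S1-a->S3; S1-b->S2; S2-a->S4; S2-b->S5; S3-a->S3; S3-b->S6; S4-a->S6; S4-b->S5; S5-a->S7; S5-b->S8; S6-a->S6; S6-b->S9; S7-a->S9; S7-b->S8; S8-a->S10; S8-b->S8; S9-a->S9; S9-b->S11; S10-a->S11; S10-b->S8; S11-a->S11; S11-b->S11

Build one automaton per condition and run them in lockstep. The first has 5 states tracking the count of `b`s, saturating at 4; the second has 3 states tracking whether and how much of `aa` has been seen. A product state is a pair (one from each), accepting exactly when both do. Minimizing collapses redundant product states.
With 12 states:
          a    b  
>  S0     S1   S2 
   S1     S3   S2 
   S2     S4   S5 
   S3     S3   S6 
   S4     S6   S5 
   S5     S7   S8 
   S6     S6   S9 
   S7     S9   S8 
   S8    S10   S8 
   S9     S9  S11 
   S10   S11   S8 
 * S11   S11  S11 
(> = start, * = accepting)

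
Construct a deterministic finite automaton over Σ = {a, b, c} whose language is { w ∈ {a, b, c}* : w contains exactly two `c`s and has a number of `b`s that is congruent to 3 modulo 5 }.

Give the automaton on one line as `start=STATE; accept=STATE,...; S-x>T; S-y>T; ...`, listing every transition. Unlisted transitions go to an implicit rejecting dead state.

start=S0; accept=S14; S0-a>S0; S0-b>S1; S0-c>S2; S1-a>S1; S1-b>S3; S1-c>S4; S2-a>S2; S2-b>S4; S2-c>S5; S3-a>S3; S3-b>S6; S3-c>S7; S4-a>S4; S4-b>S7; S4-c>S8; S5-a>S5; S5-b>S8; S5-c>S9; S6-a>S6; S6-b>S10; S6-c>S11; S7-a>S7; S7-b>S11; S7-c>S12; S8-a>S8; S8-b>S12; S8-c>S9; S9-a>S9; S9-b>S9; S9-c>S9; S10-a>S10; S10-b>S0; S10-c>S13; S11-a>S11; S11-b>S13; S11-c>S14; S12-a>S12; S12-b>S14; S12-c>S9; S13-a>S13; S13-b>S2; S13-c>S15; S14-a>S14; S14-b>S15; S14-c>S9; S15-a>S15; S15-b>S5; S15-c>S9

Build one automaton per condition and run them in lockstep. One (4 states) tracks the count of `c`s, saturating at 3; the other (5 states) tracks the count of `b`s modulo 5. Each combined state is a pair, one component from each; accept when both components accept. Minimizing collapses redundant product states.
A 16-state machine:
          a    b    c  
>  S0     S0   S1   S2 
   S1     S1   S3   S4 
   S2     S2   S4   S5 
   S3     S3   S6   S7 
   S4     S4   S7   S8 
   S5     S5   S8   S9 
   S6     S6  S10  S11 
   S7     S7  S11  S12 
   S8     S8  S12   S9 
   S9     S9   S9   S9 
   S10   S10   S0  S13 
   S11   S11  S13  S14 
   S12   S12  S14   S9 
   S13   S13   S2  S15 
 * S14   S14  S15   S9 
   S15   S15   S5   S9 
(> = start, * = accepting)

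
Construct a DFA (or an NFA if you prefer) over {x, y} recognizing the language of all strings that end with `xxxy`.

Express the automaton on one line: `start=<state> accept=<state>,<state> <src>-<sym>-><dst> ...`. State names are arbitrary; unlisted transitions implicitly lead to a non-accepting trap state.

Remember how much of `xxxy` the current input suffix matches. State s0 means no match yet; s1 means the last symbol is `x`; s2 means the last 2 symbols are `xx`; s3 means the last 3 symbols are `xxx`; s4 means the last 4 symbols are `xxxy`. Only s4 accepts. On a mismatch, fall back to the longest proper suffix that is still a prefix of `xxxy`.
A 5-state machine:
        x   y  
>  s0   s1  s0 
   s1   s2  s0 
   s2   s3  s0 
   s3   s3  s4 
 * s4   s1  s0 
(> = start, * = accepting)

start=s0 accept=s4 s0-x->s1 s0-y->s0 s1-x->s2 s1-y->s0 s2-x->s3 s2-y->s0 s3-x->s3 s3-y->s4 s4-x->s1 s4-y->s0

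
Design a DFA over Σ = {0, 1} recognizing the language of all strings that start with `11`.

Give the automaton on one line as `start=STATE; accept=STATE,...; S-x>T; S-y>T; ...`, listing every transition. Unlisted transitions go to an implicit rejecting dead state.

start=A; accept=C; A-0>D; A-1>B; B-0>D; B-1>C; C-0>C; C-1>C; D-0>D; D-1>D

Check the first 2 symbols one by one: A through B record how many have matched `11` so far; any wrong symbol goes to the dead state D. After all 2 match we enter the accepting sink C.
A 4-state machine:
       0  1 
>  A   D  B 
   B   D  C 
 * C   C  C 
   D   D  D 
(> = start, * = accepting)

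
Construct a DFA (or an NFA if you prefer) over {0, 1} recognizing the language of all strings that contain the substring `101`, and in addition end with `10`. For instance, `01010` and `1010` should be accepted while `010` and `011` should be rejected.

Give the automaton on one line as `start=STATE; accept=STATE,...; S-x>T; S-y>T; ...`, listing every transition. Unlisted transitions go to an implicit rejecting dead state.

Build one automaton per condition and run them in lockstep. One (4 states) tracks whether and how much of `101` has been seen; the other (3 states) tracks how much of the suffix `10` has currently been matched. Each combined state is a pair, one component from each; accept when both components accept.
A 6-state machine:
        0   1  
>  q0   q0  q1 
   q1   q2  q1 
   q2   q0  q3 
   q3   q4  q3 
 * q4   q5  q3 
   q5   q5  q3 
(> = start, * = accepting)

start=q0; accept=q4; q0-0>q0; q0-1>q1; q1-0>q2; q1-1>q1; q2-0>q0; q2-1>q3; q3-0>q4; q3-1>q3; q4-0>q5; q4-1>q3; q5-0>q5; q5-1>q3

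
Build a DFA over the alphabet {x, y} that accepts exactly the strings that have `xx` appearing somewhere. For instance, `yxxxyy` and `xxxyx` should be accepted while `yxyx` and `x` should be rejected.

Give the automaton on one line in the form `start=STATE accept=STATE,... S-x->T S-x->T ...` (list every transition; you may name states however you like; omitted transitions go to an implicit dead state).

States q0..q1 record the length of the longest prefix of `xx` that matches the current input suffix. Reaching q2 means `xx` has been seen, and we stay there forever. Accept from q2.
With 3 states:
        x   y  
>  q0   q1  q0 
   q1   q2  q0 
 * q2   q2  q2 
(> = start, * = accepting)

start=q0 accept=q2 q0-x->q1 q0-y->q0 q1-x->q2 q1-y->q0 q2-x->q2 q2-y->q2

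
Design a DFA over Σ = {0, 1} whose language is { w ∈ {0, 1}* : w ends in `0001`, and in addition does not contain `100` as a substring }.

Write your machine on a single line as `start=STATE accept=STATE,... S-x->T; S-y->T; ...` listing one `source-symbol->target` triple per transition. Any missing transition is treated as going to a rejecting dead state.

start=q0; accept=q5; q0-0->q1; q0-1->q2; q1-0->q3; q1-1->q2; q2-0->q2; q2-1->q2; q3-0->q4; q3-1->q2; q4-0->q4; q4-1->q5; q5-0->q2; q5-1->q2

Handle the two conditions separately and then intersect. One (5 states) tracks how much of the suffix `0001` has currently been matched; the other (4 states) tracks partial matches of the forbidden pattern `100`. Each combined state is a pair, one component from each; accept when both components accept. Minimizing collapses redundant product states.
6 states suffice.
        0   1  
>  q0   q1  q2 
   q1   q3  q2 
   q2   q2  q2 
   q3   q4  q2 
   q4   q4  q5 
 * q5   q2  q2 
(> = start, * = accepting)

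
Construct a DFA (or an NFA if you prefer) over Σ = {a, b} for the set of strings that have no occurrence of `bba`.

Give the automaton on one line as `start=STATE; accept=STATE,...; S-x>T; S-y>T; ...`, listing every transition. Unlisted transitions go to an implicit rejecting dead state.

This is the complement of 'contains `bba`'. Use the same substring-matching states — s0 through s3 holding how much of `bba` has just been matched — but flip the accepting set: everything except the trap s3 accepts.
4 states suffice.
        a   b  
>* s0   s0  s1 
 * s1   s0  s2 
 * s2   s3  s2 
   s3   s3  s3 
(> = start, * = accepting)

start=s0; accept=s0,s1,s2; s0-a>s0; s0-b>s1; s1-a>s0; s1-b>s2; s2-a>s3; s2-b>s2; s3-a>s3; s3-b>s3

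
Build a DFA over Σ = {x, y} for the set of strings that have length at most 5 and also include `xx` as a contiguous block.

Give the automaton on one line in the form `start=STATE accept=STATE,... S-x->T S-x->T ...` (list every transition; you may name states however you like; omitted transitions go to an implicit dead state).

Run two small machines in parallel and take their product. One (7 states) tracks the input length, saturating at 6; the other (3 states) tracks whether and how much of `xx` has been seen. Each combined state is a pair, one component from each; accept when both components accept. Minimizing collapses redundant product states.
          x    y  
>  q0     q1   q2 
   q1     q3   q4 
   q2     q5   q4 
 * q3     q6   q6 
   q4     q7   q8 
   q5     q6   q8 
 * q6     q9   q9 
   q7     q9  q10 
   q8    q11  q10 
 * q9    q12  q12 
   q10   q10  q10 
   q11   q12  q10 
 * q12   q10  q10 
(> = start, * = accepting)

start=q0 accept=q3,q6,q9,q12 q0-x->q1 q0-y->q2 q1-x->q3 q1-y->q4 q2-x->q5 q2-y->q4 q3-x->q6 q3-y->q6 q4-x->q7 q4-y->q8 q5-x->q6 q5-y->q8 q6-x->q9 q6-y->q9 q7-x->q9 q7-y->q10 q8-x->q11 q8-y->q10 q9-x->q12 q9-y->q12 q10-x->q10 q10-y->q10 q11-x->q12 q11-y->q10 q12-x->q10 q12-y->q10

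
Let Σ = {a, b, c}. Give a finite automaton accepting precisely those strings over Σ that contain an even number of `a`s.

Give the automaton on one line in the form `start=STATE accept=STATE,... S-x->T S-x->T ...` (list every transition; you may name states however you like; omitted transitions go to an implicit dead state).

Keep the running count of `a`s modulo 2: each `a` advances along the cycle q0 → q1 → q0 while other symbols loop. Accept at q0.
        a   b   c  
>* q0   q1  q0  q0 
   q1   q0  q1  q1 
(> = start, * = accepting)

start=q0 accept=q0 q0-a->q1 q0-b->q0 q0-c->q0 q1-a->q0 q1-b->q1 q1-c->q1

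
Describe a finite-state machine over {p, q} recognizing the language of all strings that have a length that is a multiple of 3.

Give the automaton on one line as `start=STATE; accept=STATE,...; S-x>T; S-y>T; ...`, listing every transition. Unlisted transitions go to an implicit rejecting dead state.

start=S0; accept=S0; S0-p>S1; S0-q>S1; S1-p>S2; S1-q>S2; S2-p>S0; S2-q>S0

Only the length mod 3 matters, so use a 3-cycle: from any state, every input symbol moves to the next state, wrapping S2 back to S0. Mark S0 accepting.
        p   q  
>* S0   S1  S1 
   S1   S2  S2 
   S2   S0  S0 
(> = start, * = accepting)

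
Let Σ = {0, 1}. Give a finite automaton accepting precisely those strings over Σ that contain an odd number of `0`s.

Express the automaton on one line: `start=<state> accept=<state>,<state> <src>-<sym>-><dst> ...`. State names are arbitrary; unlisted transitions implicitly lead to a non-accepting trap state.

start=s0 accept=s1 s0-0->s1 s0-1->s0 s1-0->s0 s1-1->s1

Keep the running count of `0`s modulo 2: each `0` advances along the cycle s0 → s1 → s0 while other symbols loop. Accept at s1.
2 states suffice.
        0   1  
>  s0   s1  s0 
 * s1   s0  s1 
(> = start, * = accepting)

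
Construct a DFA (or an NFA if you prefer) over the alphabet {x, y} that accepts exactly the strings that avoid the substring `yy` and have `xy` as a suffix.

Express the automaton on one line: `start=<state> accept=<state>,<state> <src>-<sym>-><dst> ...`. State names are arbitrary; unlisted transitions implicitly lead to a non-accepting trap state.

Build one automaton per condition and run them in lockstep. One (3 states) tracks partial matches of the forbidden pattern `yy`; the other (3 states) tracks how much of the suffix `xy` has currently been matched. Each combined state is a pair, one component from each; accept when both components accept. After merging equivalent states the machine shrinks.
        x   y  
>  q0   q1  q2 
   q1   q1  q3 
   q2   q1  q4 
 * q3   q1  q4 
   q4   q4  q4 
(> = start, * = accepting)

start=q0 accept=q3 q0-x->q1 q0-y->q2 q1-x->q1 q1-y->q3 q2-x->q1 q2-y->q4 q3-x->q1 q3-y->q4 q4-x->q4 q4-y->q4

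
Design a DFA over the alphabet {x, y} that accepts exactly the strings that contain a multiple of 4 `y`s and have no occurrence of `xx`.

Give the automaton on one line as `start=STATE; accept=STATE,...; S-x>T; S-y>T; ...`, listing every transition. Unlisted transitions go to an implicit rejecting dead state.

Handle the two conditions separately and then intersect. One (4 states) tracks the count of `y`s modulo 4; the other (3 states) tracks partial matches of the forbidden pattern `xx`. Each combined state is a pair, one component from each; accept when both components accept.
With 12 states:
          x    y  
>* q0     q1   q2 
 * q1     q3   q2 
   q2     q4   q5 
   q3     q3   q6 
   q4     q6   q5 
   q5     q7   q8 
   q6     q6   q9 
   q7     q9   q8 
   q8    q10   q0 
   q9     q9  q11 
   q10   q11   q0 
   q11   q11   q3 
(> = start, * = accepting)

start=q0; accept=q0,q1; q0-x>q1; q0-y>q2; q1-x>q3; q1-y>q2; q2-x>q4; q2-y>q5; q3-x>q3; q3-y>q6; q4-x>q6; q4-y>q5; q5-x>q7; q5-y>q8; q6-x>q6; q6-y>q9; q7-x>q9; q7-y>q8; q8-x>q10; q8-y>q0; q9-x>q9; q9-y>q11; q10-x>q11; q10-y>q0; q11-x>q11; q11-y>q3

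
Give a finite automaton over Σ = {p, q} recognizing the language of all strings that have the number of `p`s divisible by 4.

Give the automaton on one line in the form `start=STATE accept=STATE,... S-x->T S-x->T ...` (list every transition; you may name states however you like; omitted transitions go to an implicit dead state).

start=S0 accept=S0 S0-p->S1 S0-q->S0 S1-p->S2 S1-q->S1 S2-p->S3 S2-q->S2 S3-p->S0 S3-q->S3

Keep the running count of `p`s modulo 4: each `p` advances along the cycle S0 → S1 → S2 → S3 → S0 while other symbols loop. Accept at S0.
        p   q  
>* S0   S1  S0 
   S1   S2  S1 
   S2   S3  S2 
   S3   S0  S3 
(> = start, * = accepting)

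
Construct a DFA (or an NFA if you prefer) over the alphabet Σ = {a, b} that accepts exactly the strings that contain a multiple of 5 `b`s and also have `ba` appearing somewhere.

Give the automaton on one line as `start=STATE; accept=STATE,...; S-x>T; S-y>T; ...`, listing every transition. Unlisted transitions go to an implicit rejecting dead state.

start=S0; accept=S10; S0-a>S0; S0-b>S1; S1-a>S2; S1-b>S3; S2-a>S2; S2-b>S4; S3-a>S4; S3-b>S5; S4-a>S4; S4-b>S6; S5-a>S6; S5-b>S7; S6-a>S6; S6-b>S8; S7-a>S8; S7-b>S9; S8-a>S8; S8-b>S10; S9-a>S10; S9-b>S1; S10-a>S10; S10-b>S2

Build one automaton per condition and run them in lockstep. One (5 states) tracks the count of `b`s modulo 5; the other (3 states) tracks whether and how much of `ba` has been seen. Each combined state is a pair, one component from each; accept when both components accept.
An 11-state machine:
          a    b  
>  S0     S0   S1 
   S1     S2   S3 
   S2     S2   S4 
   S3     S4   S5 
   S4     S4   S6 
   S5     S6   S7 
   S6     S6   S8 
   S7     S8   S9 
   S8     S8  S10 
   S9    S10   S1 
 * S10   S10   S2 
(> = start, * = accepting)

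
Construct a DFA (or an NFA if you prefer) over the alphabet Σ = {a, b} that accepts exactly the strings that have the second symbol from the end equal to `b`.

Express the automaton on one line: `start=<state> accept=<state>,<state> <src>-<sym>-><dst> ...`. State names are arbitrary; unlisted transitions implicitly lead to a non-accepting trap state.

Because acceptance depends on a position counted from the end, the machine has to buffer the most recent 2 symbols. Make each state the string of the last up-to-2 symbols read; on input `x` shift the window left and append `x`. Accept when the buffered window has length 2 and begins with `b`.
A 7-state machine:
        a   b  
>  q0   q1  q2 
   q1   q3  q4 
   q2   q5  q6 
   q3   q3  q4 
   q4   q5  q6 
 * q5   q3  q4 
 * q6   q5  q6 
(> = start, * = accepting)

start=q0 accept=q5,q6 q0-a->q1 q0-b->q2 q1-a->q3 q1-b->q4 q2-a->q5 q2-b->q6 q3-a->q3 q3-b->q4 q4-a->q5 q4-b->q6 q5-a->q3 q5-b->q4 q6-a->q5 q6-b->q6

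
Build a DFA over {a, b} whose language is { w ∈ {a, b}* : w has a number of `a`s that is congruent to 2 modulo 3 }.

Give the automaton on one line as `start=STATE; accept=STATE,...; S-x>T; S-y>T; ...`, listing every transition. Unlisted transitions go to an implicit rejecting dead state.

start=q0; accept=q2; q0-a>q1; q0-b>q0; q1-a>q2; q1-b>q1; q2-a>q0; q2-b>q2

Keep the running count of `a`s modulo 3: each `a` advances along the cycle q0 → q1 → q2 → q0 while other symbols loop. Accept at q2.
        a   b  
>  q0   q1  q0 
   q1   q2  q1 
 * q2   q0  q2 
(> = start, * = accepting)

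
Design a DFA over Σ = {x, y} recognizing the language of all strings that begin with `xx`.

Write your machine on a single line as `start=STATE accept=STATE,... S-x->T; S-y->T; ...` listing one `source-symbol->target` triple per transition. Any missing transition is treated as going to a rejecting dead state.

start=S0; accept=S2; S0-x->S1; S0-y->S3; S1-x->S2; S1-y->S3; S2-x->S2; S2-y->S2; S3-x->S3; S3-y->S3

Check the first 2 symbols one by one: S0 through S1 record how many have matched `xx` so far; any wrong symbol goes to the dead state S3. After all 2 match we enter the accepting sink S2.
4 states suffice.
        x   y  
>  S0   S1  S3 
   S1   S2  S3 
 * S2   S2  S2 
   S3   S3  S3 
(> = start, * = accepting)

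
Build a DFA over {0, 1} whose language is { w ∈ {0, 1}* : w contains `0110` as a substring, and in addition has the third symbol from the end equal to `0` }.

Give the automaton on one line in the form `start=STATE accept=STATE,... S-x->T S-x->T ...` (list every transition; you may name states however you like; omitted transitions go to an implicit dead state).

start=A accept=S,T,U,V A-0->B A-1->C B-0->D B-1->E C-0->F C-1->G D-0->H D-1->I E-0->J E-1->K F-0->L F-1->M G-0->N G-1->O H-0->H H-1->I I-0->J I-1->K J-0->L J-1->M K-0->P K-1->O L-0->H L-1->I M-0->J M-1->K N-0->L N-1->M O-0->N O-1->O P-0->Q P-1->R Q-0->S Q-1->T R-0->U R-1->V S-0->S S-1->T T-0->U T-1->V U-0->Q U-1->R V-0->P V-1->W W-0->P W-1->W

Run two small machines in parallel and take their product. One (5 states) tracks whether and how much of `0110` has been seen; the other (15 states) tracks the last 3 symbols read. Each combined state is a pair, one component from each; accept when both components accept.
       0  1 
>  A   B  C 
   B   D  E 
   C   F  G 
   D   H  I 
   E   J  K 
   F   L  M 
   G   N  O 
   H   H  I 
   I   J  K 
   J   L  M 
   K   P  O 
   L   H  I 
   M   J  K 
   N   L  M 
   O   N  O 
   P   Q  R 
   Q   S  T 
   R   U  V 
 * S   S  T 
 * T   U  V 
 * U   Q  R 
 * V   P  W 
   W   P  W 
(> = start, * = accepting)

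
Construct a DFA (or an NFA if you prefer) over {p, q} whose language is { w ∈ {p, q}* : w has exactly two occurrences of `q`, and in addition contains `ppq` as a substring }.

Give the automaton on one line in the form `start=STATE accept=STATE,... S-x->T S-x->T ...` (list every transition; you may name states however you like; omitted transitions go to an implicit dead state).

start=S0 accept=S7 S0-p->S1 S0-q->S2 S1-p->S3 S1-q->S2 S2-p->S4 S2-q->S5 S3-p->S3 S3-q->S6 S4-p->S6 S4-q->S5 S5-p->S5 S5-q->S5 S6-p->S6 S6-q->S7 S7-p->S7 S7-q->S5

Handle the two conditions separately and then intersect. One (4 states) tracks the count of `q`s, saturating at 3; the other (4 states) tracks whether and how much of `ppq` has been seen. Each combined state is a pair, one component from each; accept when both components accept. Equivalent product states are then merged.
8 states suffice.
        p   q  
>  S0   S1  S2 
   S1   S3  S2 
   S2   S4  S5 
   S3   S3  S6 
   S4   S6  S5 
   S5   S5  S5 
   S6   S6  S7 
 * S7   S7  S5 
(> = start, * = accepting)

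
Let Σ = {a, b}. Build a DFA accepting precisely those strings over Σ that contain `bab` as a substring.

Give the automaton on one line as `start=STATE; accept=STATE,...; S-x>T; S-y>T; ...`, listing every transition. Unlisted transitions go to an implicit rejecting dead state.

Track how much of `bab` has been matched so far: state q0 is no progress, q3 is the absorbing accept state reached once `bab` has occurred. Intermediate states record partial matches; on a mismatch, fall back to the longest reusable overlap.
4 states suffice.
        a   b  
>  q0   q0  q1 
   q1   q2  q1 
   q2   q0  q3 
 * q3   q3  q3 
(> = start, * = accepting)

start=q0; accept=q3; q0-a>q0; q0-b>q1; q1-a>q2; q1-b>q1; q2-a>q0; q2-b>q3; q3-a>q3; q3-b>q3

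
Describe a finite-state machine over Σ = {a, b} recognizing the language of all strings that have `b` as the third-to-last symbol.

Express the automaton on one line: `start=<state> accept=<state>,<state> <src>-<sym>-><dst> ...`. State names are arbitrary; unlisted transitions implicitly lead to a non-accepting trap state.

start=S0 accept=S11,S12,S13,S14 S0-a->S1 S0-b->S2 S1-a->S3 S1-b->S4 S2-a->S5 S2-b->S6 S3-a->S7 S3-b->S8 S4-a->S9 S4-b->S10 S5-a->S11 S5-b->S12 S6-a->S13 S6-b->S14 S7-a->S7 S7-b->S8 S8-a->S9 S8-b->S10 S9-a->S11 S9-b->S12 S10-a->S13 S10-b->S14 S11-a->S7 S11-b->S8 S12-a->S9 S12-b->S10 S13-a->S11 S13-b->S12 S14-a->S13 S14-b->S14

A DFA must remember the last 3 symbols (since which symbol is third-to-last isn't known until the input ends). Use one state per possible window of the last ≤3 symbols; accept from those whose window starts with `b`.
          a    b  
>  S0     S1   S2 
   S1     S3   S4 
   S2     S5   S6 
   S3     S7   S8 
   S4     S9  S10 
   S5    S11  S12 
   S6    S13  S14 
   S7     S7   S8 
   S8     S9  S10 
   S9    S11  S12 
   S10   S13  S14 
 * S11    S7   S8 
 * S12    S9  S10 
 * S13   S11  S12 
 * S14   S13  S14 
(> = start, * = accepting)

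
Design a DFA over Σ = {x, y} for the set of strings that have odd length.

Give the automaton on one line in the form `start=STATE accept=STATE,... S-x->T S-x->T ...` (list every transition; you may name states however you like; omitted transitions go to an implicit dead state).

Count input length modulo 2: every symbol advances one step around the cycle q0 → q1 → q0. Accept at q1.
2 states suffice.
        x   y  
>  q0   q1  q1 
 * q1   q0  q0 
(> = start, * = accepting)

start=q0 accept=q1 q0-x->q1 q0-y->q1 q1-x->q0 q1-y->q0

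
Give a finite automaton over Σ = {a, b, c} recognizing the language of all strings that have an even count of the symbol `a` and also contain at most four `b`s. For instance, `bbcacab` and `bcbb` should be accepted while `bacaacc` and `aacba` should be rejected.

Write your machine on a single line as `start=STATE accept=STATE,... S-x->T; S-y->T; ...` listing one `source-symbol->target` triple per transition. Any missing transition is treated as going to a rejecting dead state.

Handle the two conditions separately and then intersect. One (2 states) tracks the count of `a`s modulo 2; the other (6 states) tracks the count of `b`s, saturating at 5. Each combined state is a pair, one component from each; accept when both components accept.
With 12 states:
          a    b    c  
>* q0     q1   q2   q0 
   q1     q0   q3   q1 
 * q2     q3   q4   q2 
   q3     q2   q5   q3 
 * q4     q5   q6   q4 
   q5     q4   q7   q5 
 * q6     q7   q8   q6 
   q7     q6   q9   q7 
 * q8     q9  q10   q8 
   q9     q8  q11   q9 
   q10   q11  q10  q10 
   q11   q10  q11  q11 
(> = start, * = accepting)

start=q0; accept=q0,q2,q4,q6,q8; q0-a->q1; q0-b->q2; q0-c->q0; q1-a->q0; q1-b->q3; q1-c->q1; q2-a->q3; q2-b->q4; q2-c->q2; q3-a->q2; q3-b->q5; q3-c->q3; q4-a->q5; q4-b->q6; q4-c->q4; q5-a->q4; q5-b->q7; q5-c->q5; q6-a->q7; q6-b->q8; q6-c->q6; q7-a->q6; q7-b->q9; q7-c->q7; q8-a->q9; q8-b->q10; q8-c->q8; q9-a->q8; q9-b->q11; q9-c->q9; q10-a->q11; q10-b->q10; q10-c->q10; q11-a->q10; q11-b->q11; q11-c->q11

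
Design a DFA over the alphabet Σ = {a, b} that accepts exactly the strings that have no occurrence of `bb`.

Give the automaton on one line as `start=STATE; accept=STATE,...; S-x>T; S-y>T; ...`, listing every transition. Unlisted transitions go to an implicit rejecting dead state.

This is the complement of 'contains `bb`'. Use the same substring-matching states — S0 through S2 holding how much of `bb` has just been matched — but flip the accepting set: everything except the trap S2 accepts.
With 3 states:
        a   b  
>* S0   S0  S1 
 * S1   S0  S2 
   S2   S2  S2 
(> = start, * = accepting)

start=S0; accept=S0,S1; S0-a>S0; S0-b>S1; S1-a>S0; S1-b>S2; S2-a>S2; S2-b>S2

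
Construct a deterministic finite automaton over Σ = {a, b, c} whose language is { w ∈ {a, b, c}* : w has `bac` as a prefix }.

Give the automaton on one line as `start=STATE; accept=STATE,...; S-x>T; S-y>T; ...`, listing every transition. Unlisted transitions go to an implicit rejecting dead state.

Check the first 3 symbols one by one: q0 through q2 record how many have matched `bac` so far; any wrong symbol goes to the dead state q4. After all 3 match we enter the accepting sink q3.
        a   b   c  
>  q0   q4  q1  q4 
   q1   q2  q4  q4 
   q2   q4  q4  q3 
 * q3   q3  q3  q3 
   q4   q4  q4  q4 
(> = start, * = accepting)

start=q0; accept=q3; q0-a>q4; q0-b>q1; q0-c>q4; q1-a>q2; q1-b>q4; q1-c>q4; q2-a>q4; q2-b>q4; q2-c>q3; q3-a>q3; q3-b>q3; q3-c>q3; q4-a>q4; q4-b>q4; q4-c>q4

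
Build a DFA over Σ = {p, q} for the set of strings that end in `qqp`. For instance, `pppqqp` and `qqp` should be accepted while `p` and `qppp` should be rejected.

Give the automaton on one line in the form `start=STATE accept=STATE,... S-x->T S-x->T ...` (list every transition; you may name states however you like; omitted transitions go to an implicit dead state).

start=A accept=D A-p->A A-q->B B-p->A B-q->C C-p->D C-q->C D-p->A D-q->B

Let each state record the length of the longest suffix of the input read so far that is also a prefix of `qqp`. B means the last symbol is `q`; C means the last 2 symbols are `qq`; D means the last 3 symbols are `qqp`. Accept only at D, where the string currently ends in `qqp`.
       p  q 
>  A   A  B 
   B   A  C 
   C   D  C 
 * D   A  B 
(> = start, * = accepting)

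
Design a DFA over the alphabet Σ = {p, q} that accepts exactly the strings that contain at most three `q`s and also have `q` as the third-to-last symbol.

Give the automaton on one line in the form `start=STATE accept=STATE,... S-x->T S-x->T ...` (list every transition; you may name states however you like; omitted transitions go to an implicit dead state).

start=A accept=E,F,G,H,M,N,O,T A-p->A A-q->B B-p->C B-q->D C-p->E C-q->F D-p->G D-q->H E-p->I E-q->J F-p->K F-q->L G-p->M G-q->N H-p->O H-q->P I-p->I I-q->J J-p->K J-q->L K-p->M K-q->N L-p->O L-q->P M-p->Q M-q->R N-p->S N-q->P O-p->T O-q->P P-p->P P-q->P Q-p->Q Q-q->R R-p->S R-q->P S-p->T S-q->P T-p->P T-q->P

Run two small machines in parallel and take their product. The first has 5 states tracking the count of `q`s, saturating at 4; the second has 15 states tracking the last 3 symbols read. A product state is a pair (one from each), accepting exactly when both do. Equivalent product states are then merged.
       p  q 
>  A   A  B 
   B   C  D 
   C   E  F 
   D   G  H 
 * E   I  J 
 * F   K  L 
 * G   M  N 
 * H   O  P 
   I   I  J 
   J   K  L 
   K   M  N 
   L   O  P 
 * M   Q  R 
 * N   S  P 
 * O   T  P 
   P   P  P 
   Q   Q  R 
   R   S  P 
   S   T  P 
 * T   P  P 
(> = start, * = accepting)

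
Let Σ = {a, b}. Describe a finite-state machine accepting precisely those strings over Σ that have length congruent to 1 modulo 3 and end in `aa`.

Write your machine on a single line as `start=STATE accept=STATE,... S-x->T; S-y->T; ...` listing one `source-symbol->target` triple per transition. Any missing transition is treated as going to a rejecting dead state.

Handle the two conditions separately and then intersect. One (3 states) tracks the input length modulo 3; the other (3 states) tracks how much of the suffix `aa` has currently been matched. Each combined state is a pair, one component from each; accept when both components accept. After merging equivalent states the machine shrinks.
A 5-state machine:
        a   b  
>  S0   S1  S1 
   S1   S2  S2 
   S2   S3  S0 
   S3   S4  S1 
 * S4   S2  S2 
(> = start, * = accepting)

start=S0; accept=S4; S0-a->S1; S0-b->S1; S1-a->S2; S1-b->S2; S2-a->S3; S2-b->S0; S3-a->S4; S3-b->S1; S4-a->S2; S4-b->S2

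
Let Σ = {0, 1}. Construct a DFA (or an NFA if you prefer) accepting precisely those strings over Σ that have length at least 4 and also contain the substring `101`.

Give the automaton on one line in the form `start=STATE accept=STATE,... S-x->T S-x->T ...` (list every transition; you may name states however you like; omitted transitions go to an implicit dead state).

Run two small machines in parallel and take their product. The first has 6 states tracking the input length, saturating at 5; the second has 4 states tracking whether and how much of `101` has been seen. A product state is a pair (one from each), accepting exactly when both do.
With 18 states:
       0  1 
>  A   B  C 
   B   D  E 
   C   F  E 
   D   G  H 
   E   I  H 
   F   G  J 
   G   K  L 
   H   M  L 
   I   K  N 
   J   N  N 
   K   O  P 
   L   Q  P 
   M   O  R 
 * N   R  R 
   O   O  P 
   P   Q  P 
   Q   O  R 
 * R   R  R 
(> = start, * = accepting)

start=A accept=N,R A-0->B A-1->C B-0->D B-1->E C-0->F C-1->E D-0->G D-1->H E-0->I E-1->H F-0->G F-1->J G-0->K G-1->L H-0->M H-1->L I-0->K I-1->N J-0->N J-1->N K-0->O K-1->P L-0->Q L-1->P M-0->O M-1->R N-0->R N-1->R O-0->O O-1->P P-0->Q P-1->P Q-0->O Q-1->R R-0->R R-1->R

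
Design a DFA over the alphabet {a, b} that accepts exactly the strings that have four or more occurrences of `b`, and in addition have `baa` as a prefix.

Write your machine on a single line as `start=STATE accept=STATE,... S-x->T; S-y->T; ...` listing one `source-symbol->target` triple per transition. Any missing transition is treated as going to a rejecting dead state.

start=q0; accept=q12,q13; q0-a->q1; q0-b->q2; q1-a->q1; q1-b->q3; q2-a->q4; q2-b->q5; q3-a->q3; q3-b->q5; q4-a->q6; q4-b->q5; q5-a->q5; q5-b->q7; q6-a->q6; q6-b->q8; q7-a->q7; q7-b->q9; q8-a->q8; q8-b->q10; q9-a->q9; q9-b->q11; q10-a->q10; q10-b->q12; q11-a->q11; q11-b->q11; q12-a->q12; q12-b->q13; q13-a->q13; q13-b->q13

Handle the two conditions separately and then intersect. One (6 states) tracks the count of `b`s, saturating at 5; the other (5 states) tracks whether the input so far still matches the prefix `baa`. Each combined state is a pair, one component from each; accept when both components accept.
          a    b  
>  q0     q1   q2 
   q1     q1   q3 
   q2     q4   q5 
   q3     q3   q5 
   q4     q6   q5 
   q5     q5   q7 
   q6     q6   q8 
   q7     q7   q9 
   q8     q8  q10 
   q9     q9  q11 
   q10   q10  q12 
   q11   q11  q11 
 * q12   q12  q13 
 * q13   q13  q13 
(> = start, * = accepting)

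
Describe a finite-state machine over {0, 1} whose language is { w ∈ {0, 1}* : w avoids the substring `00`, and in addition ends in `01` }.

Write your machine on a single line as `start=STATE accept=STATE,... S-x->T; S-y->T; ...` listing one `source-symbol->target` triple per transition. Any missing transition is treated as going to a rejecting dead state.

start=q0; accept=q3; q0-0->q1; q0-1->q0; q1-0->q2; q1-1->q3; q2-0->q2; q2-1->q2; q3-0->q1; q3-1->q0

Run two small machines in parallel and take their product. The first has 3 states tracking partial matches of the forbidden pattern `00`; the second has 3 states tracking how much of the suffix `01` has currently been matched. A product state is a pair (one from each), accepting exactly when both do. Equivalent product states are then merged.
A 4-state machine:
        0   1  
>  q0   q1  q0 
   q1   q2  q3 
   q2   q2  q2 
 * q3   q1  q0 
(> = start, * = accepting)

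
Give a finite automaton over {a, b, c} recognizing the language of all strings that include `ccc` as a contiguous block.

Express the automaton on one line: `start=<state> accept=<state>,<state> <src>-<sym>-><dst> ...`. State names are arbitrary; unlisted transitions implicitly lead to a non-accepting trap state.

start=q0 accept=q3 q0-a->q0 q0-b->q0 q0-c->q1 q1-a->q0 q1-b->q0 q1-c->q2 q2-a->q0 q2-b->q0 q2-c->q3 q3-a->q3 q3-b->q3 q3-c->q3

Track how much of `ccc` has been matched so far: state q0 is no progress, q3 is the absorbing accept state reached once `ccc` has occurred. Intermediate states record partial matches; on a mismatch, fall back to the longest reusable overlap.
A 4-state machine:
        a   b   c  
>  q0   q0  q0  q1 
   q1   q0  q0  q2 
   q2   q0  q0  q3 
 * q3   q3  q3  q3 
(> = start, * = accepting)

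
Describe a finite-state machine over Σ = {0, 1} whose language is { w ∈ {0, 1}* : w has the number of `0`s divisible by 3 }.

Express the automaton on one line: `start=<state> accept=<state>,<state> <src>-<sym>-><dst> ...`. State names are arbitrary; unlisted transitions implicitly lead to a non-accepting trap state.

start=q0 accept=q0 q0-0->q1 q0-1->q0 q1-0->q2 q1-1->q1 q2-0->q0 q2-1->q2

The only thing that matters is how many `0`s have appeared, reduced mod 3. Use one state per residue: q0 for 0, …, q2 for 2. Reading `0` moves to the next residue; anything else stays put. q0 is accepting.
A 3-state machine:
        0   1  
>* q0   q1  q0 
   q1   q2  q1 
   q2   q0  q2 
(> = start, * = accepting)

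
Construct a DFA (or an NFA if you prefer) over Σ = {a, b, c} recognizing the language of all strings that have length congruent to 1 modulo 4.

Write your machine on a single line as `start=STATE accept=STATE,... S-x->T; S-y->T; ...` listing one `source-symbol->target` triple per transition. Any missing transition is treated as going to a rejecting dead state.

Only the length mod 4 matters, so use a 4-cycle: from any state, every input symbol moves to the next state, wrapping s3 back to s0. Mark s1 accepting.
A 4-state machine:
        a   b   c  
>  s0   s1  s1  s1 
 * s1   s2  s2  s2 
   s2   s3  s3  s3 
   s3   s0  s0  s0 
(> = start, * = accepting)

start=s0; accept=s1; s0-a->s1; s0-b->s1; s0-c->s1; s1-a->s2; s1-b->s2; s1-c->s2; s2-a->s3; s2-b->s3; s2-c->s3; s3-a->s0; s3-b->s0; s3-c->s0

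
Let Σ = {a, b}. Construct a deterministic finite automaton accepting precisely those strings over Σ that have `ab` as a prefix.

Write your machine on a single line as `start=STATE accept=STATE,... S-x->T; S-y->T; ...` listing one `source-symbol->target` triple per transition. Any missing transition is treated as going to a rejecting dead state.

Check the first 2 symbols one by one: q0 through q1 record how many have matched `ab` so far; any wrong symbol goes to the dead state q3. After all 2 match we enter the accepting sink q2.
With 4 states:
        a   b  
>  q0   q1  q3 
   q1   q3  q2 
 * q2   q2  q2 
   q3   q3  q3 
(> = start, * = accepting)

start=q0; accept=q2; q0-a->q1; q0-b->q3; q1-a->q3; q1-b->q2; q2-a->q2; q2-b->q2; q3-a->q3; q3-b->q3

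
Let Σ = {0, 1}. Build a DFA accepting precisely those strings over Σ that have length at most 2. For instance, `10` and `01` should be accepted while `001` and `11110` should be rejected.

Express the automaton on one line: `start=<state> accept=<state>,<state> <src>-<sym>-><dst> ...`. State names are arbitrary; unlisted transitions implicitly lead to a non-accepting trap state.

start=s0 accept=s0,s1,s2 s0-0->s1 s0-1->s1 s1-0->s2 s1-1->s2 s2-0->s3 s2-1->s3 s3-0->s3 s3-1->s3

We only need to distinguish lengths 0, 1, …, 2, and '>2'. Chain s0 → s1 → s2 → s3 on every symbol, with s3 looping. Accepting states: {s0, s1, s2}.
4 states suffice.
        0   1  
>* s0   s1  s1 
 * s1   s2  s2 
 * s2   s3  s3 
   s3   s3  s3 
(> = start, * = accepting)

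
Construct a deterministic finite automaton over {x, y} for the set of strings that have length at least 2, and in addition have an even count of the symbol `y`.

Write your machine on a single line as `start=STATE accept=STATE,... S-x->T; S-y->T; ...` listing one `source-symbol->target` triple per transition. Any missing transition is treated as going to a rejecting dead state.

start=A; accept=D; A-x->B; A-y->C; B-x->D; B-y->C; C-x->C; C-y->D; D-x->D; D-y->C

Build one automaton per condition and run them in lockstep. The first has 4 states tracking the input length, saturating at 3; the second has 2 states tracking the count of `y`s modulo 2. A product state is a pair (one from each), accepting exactly when both do. After merging equivalent states the machine shrinks.
With 4 states:
       x  y 
>  A   B  C 
   B   D  C 
   C   C  D 
 * D   D  C 
(> = start, * = accepting)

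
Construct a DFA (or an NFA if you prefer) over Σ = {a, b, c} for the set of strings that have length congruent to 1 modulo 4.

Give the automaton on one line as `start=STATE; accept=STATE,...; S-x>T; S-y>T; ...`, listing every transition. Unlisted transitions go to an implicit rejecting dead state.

start=q0; accept=q1; q0-a>q1; q0-b>q1; q0-c>q1; q1-a>q2; q1-b>q2; q1-c>q2; q2-a>q3; q2-b>q3; q2-c>q3; q3-a>q0; q3-b>q0; q3-c>q0

Count input length modulo 4: every symbol advances one step around the cycle q0 → q1 → q2 → q3 → q0. Accept at q1.
With 4 states:
        a   b   c  
>  q0   q1  q1  q1 
 * q1   q2  q2  q2 
   q2   q3  q3  q3 
   q3   q0  q0  q0 
(> = start, * = accepting)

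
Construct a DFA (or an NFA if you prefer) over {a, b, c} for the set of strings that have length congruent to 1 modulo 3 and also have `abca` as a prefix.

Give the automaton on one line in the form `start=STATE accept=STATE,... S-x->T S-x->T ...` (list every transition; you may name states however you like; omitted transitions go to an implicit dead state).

start=S0 accept=S5 S0-a->S1 S0-b->S2 S0-c->S2 S1-a->S2 S1-b->S3 S1-c->S2 S2-a->S2 S2-b->S2 S2-c->S2 S3-a->S2 S3-b->S2 S3-c->S4 S4-a->S5 S4-b->S2 S4-c->S2 S5-a->S6 S5-b->S6 S5-c->S6 S6-a->S7 S6-b->S7 S6-c->S7 S7-a->S5 S7-b->S5 S7-c->S5

Build one automaton per condition and run them in lockstep. One (3 states) tracks the input length modulo 3; the other (6 states) tracks whether the input so far still matches the prefix `abca`. Each combined state is a pair, one component from each; accept when both components accept. After merging equivalent states the machine shrinks.
An 8-state machine:
        a   b   c  
>  S0   S1  S2  S2 
   S1   S2  S3  S2 
   S2   S2  S2  S2 
   S3   S2  S2  S4 
   S4   S5  S2  S2 
 * S5   S6  S6  S6 
   S6   S7  S7  S7 
   S7   S5  S5  S5 
(> = start, * = accepting)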